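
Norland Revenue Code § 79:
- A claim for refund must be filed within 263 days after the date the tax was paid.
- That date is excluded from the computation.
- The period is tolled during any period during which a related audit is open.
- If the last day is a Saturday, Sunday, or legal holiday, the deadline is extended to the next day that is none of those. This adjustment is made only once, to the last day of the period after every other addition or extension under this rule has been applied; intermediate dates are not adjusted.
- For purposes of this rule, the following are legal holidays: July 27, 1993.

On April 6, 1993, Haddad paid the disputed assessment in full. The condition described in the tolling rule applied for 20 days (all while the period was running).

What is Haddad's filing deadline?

263 days after April 6, 1993 is December 25, 1993.
Tolling adds 20 days: December 25, 1993 + 20 days = January 14, 1994.
January 14, 1994 is a Friday and not a legal holiday, so no extension applies.

January 14, 1994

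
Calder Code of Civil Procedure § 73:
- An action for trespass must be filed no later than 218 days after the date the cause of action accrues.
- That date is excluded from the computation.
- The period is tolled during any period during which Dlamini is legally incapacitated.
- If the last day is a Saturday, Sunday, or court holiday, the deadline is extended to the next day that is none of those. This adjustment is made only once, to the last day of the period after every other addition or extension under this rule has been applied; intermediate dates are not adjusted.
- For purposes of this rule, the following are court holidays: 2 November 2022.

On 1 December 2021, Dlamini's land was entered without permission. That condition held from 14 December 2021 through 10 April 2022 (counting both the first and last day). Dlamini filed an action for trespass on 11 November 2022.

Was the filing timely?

No

218 days after 1 December 2021 is July 7, 2022.
From December 14, 2021 through April 10, 2022 inclusive is 118 days; tolling adds 118 days: July 7, 2022 + 118 days = November 2, 2022.
November 2, 2022 is a listed holiday. The next qualifying day is November 3, 2022.
The deadline is November 3, 2022; the filing on November 11, 2022 is after that date.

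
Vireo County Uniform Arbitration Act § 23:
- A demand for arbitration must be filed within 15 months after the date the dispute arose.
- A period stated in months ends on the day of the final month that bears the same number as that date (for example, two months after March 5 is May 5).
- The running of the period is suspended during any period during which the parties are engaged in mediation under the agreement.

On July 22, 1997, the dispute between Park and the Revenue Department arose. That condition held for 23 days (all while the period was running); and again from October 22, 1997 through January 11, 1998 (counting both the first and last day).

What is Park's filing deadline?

February 4, 1999

15 months after July 22, 1997 is October 22, 1998.
Tolling adds 23 days: October 22, 1998 + 23 days = November 14, 1998.
From October 22, 1997 through January 11, 1998 inclusive is 82 days; tolling adds 82 days: November 14, 1998 + 82 days = February 4, 1999.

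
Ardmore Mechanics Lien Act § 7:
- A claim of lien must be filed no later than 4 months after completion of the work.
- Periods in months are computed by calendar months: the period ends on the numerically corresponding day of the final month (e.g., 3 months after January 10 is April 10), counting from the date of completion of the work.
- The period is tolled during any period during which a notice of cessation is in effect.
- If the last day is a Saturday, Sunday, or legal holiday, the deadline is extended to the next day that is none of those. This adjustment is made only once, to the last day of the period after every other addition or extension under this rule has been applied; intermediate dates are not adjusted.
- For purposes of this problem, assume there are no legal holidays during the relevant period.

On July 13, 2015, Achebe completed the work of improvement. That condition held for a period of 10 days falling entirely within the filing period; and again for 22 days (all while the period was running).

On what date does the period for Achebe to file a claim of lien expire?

4 months after July 13, 2015 is November 13, 2015.
Tolling adds 10 days: November 13, 2015 + 10 days = November 23, 2015.
Tolling adds 22 days: November 23, 2015 + 22 days = December 15, 2015.
December 15, 2015 is a Tuesday and not a legal holiday, so no extension applies.

December 15, 2015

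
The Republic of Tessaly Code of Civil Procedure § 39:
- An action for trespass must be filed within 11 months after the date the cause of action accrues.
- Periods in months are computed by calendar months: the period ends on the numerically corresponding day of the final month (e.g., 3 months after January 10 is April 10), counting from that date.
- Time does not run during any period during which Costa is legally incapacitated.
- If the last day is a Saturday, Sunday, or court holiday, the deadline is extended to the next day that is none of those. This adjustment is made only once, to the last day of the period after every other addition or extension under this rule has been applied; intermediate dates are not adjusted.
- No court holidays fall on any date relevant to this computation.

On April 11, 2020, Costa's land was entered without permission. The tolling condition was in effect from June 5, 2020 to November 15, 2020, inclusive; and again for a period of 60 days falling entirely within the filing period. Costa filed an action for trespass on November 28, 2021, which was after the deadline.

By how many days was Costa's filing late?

11 months after April 11, 2020 is March 11, 2021.
From June 5, 2020 through November 15, 2020 inclusive is 164 days; tolling adds 164 days: March 11, 2021 + 164 days = August 22, 2021.
Tolling adds 60 days: August 22, 2021 + 60 days = October 21, 2021.
October 21, 2021 is a Thursday and not a court holiday, so no extension applies.
The deadline is October 21, 2021; from October 21, 2021 to November 28, 2021 is 38 days.

38 days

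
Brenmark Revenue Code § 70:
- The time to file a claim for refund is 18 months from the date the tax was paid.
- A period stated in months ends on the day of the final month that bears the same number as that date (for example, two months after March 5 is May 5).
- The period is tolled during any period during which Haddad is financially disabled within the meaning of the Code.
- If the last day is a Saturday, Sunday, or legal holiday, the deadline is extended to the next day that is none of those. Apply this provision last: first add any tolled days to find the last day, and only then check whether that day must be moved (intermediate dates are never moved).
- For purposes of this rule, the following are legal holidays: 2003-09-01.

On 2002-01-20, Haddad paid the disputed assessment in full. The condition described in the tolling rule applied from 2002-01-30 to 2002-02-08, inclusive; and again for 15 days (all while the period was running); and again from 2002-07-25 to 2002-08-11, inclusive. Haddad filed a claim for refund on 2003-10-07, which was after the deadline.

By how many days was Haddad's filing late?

18 months after 2002-01-20 is July 20, 2003.
From January 30, 2002 through February 8, 2002 inclusive is 10 days; tolling adds 10 days: July 20, 2003 + 10 days = July 30, 2003.
Tolling adds 15 days: July 30, 2003 + 15 days = August 14, 2003.
From July 25, 2002 through August 11, 2002 inclusive is 18 days; tolling adds 18 days: August 14, 2003 + 18 days = September 1, 2003.
September 1, 2003 is a listed holiday. The next qualifying day is September 2, 2003.
The deadline is September 2, 2003; from September 2, 2003 to October 7, 2003 is 35 days.

35 days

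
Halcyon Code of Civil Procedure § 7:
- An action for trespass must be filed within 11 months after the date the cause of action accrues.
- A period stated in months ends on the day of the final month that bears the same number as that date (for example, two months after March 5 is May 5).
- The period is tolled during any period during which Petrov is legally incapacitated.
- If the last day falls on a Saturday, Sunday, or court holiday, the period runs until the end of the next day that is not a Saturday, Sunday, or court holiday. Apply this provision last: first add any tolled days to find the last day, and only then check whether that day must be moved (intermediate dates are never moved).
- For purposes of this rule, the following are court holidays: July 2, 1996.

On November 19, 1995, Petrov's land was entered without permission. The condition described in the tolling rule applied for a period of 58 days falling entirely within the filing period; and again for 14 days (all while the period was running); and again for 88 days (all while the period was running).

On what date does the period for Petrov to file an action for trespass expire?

11 months after November 19, 1995 is October 19, 1996.
Tolling adds 58 days: October 19, 1996 + 58 days = December 16, 1996.
Tolling adds 14 days: December 16, 1996 + 14 days = December 30, 1996.
Tolling adds 88 days: December 30, 1996 + 88 days = March 28, 1997.
March 28, 1997 is a Friday and not a court holiday, so no extension applies.

March 28, 1997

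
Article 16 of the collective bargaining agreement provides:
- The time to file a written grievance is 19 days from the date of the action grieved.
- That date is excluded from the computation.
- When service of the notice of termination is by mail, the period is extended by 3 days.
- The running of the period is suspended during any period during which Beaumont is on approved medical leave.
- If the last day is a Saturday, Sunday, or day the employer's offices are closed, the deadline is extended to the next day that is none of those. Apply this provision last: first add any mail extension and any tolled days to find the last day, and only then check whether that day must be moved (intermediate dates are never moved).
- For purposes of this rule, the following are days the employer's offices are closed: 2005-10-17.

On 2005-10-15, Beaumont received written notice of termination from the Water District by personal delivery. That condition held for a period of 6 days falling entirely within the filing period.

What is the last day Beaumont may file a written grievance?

November 9, 2005

19 days after 2005-10-15 is November 3, 2005.
Service was not by mail, so no mail extension applies.
Tolling adds 6 days: November 3, 2005 + 6 days = November 9, 2005.
November 9, 2005 is a Wednesday and not a day the employer's offices are closed, so no extension applies.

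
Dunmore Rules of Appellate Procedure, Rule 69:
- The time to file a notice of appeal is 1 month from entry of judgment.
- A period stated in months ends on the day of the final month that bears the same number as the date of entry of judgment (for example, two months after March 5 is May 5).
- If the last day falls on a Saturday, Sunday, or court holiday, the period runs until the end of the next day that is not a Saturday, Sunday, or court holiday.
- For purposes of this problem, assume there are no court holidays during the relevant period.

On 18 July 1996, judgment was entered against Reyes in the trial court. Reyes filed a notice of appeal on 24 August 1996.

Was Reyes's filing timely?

1 month after 18 July 1996 is August 18, 1996.
August 18, 1996 is Sunday. The next qualifying day is August 19, 1996.
The deadline is August 19, 1996; the filing on August 24, 1996 is after that date.

No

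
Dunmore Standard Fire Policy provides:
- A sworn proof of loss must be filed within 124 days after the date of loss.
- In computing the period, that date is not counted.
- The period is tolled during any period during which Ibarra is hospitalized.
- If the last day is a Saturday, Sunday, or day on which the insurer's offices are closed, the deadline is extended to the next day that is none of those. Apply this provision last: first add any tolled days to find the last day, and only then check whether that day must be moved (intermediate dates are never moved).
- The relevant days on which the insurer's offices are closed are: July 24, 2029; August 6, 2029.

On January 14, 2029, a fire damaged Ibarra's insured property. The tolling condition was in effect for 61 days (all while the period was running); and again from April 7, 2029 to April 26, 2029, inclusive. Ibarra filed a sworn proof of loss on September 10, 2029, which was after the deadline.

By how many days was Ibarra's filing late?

34 days

124 days after January 14, 2029 is May 18, 2029.
Tolling adds 61 days: May 18, 2029 + 61 days = July 18, 2029.
From April 7, 2029 through April 26, 2029 inclusive is 20 days; tolling adds 20 days: July 18, 2029 + 20 days = August 7, 2029.
August 7, 2029 is a Tuesday and not a day on which the insurer's offices are closed, so no extension applies.
The deadline is August 7, 2029; from August 7, 2029 to September 10, 2029 is 34 days.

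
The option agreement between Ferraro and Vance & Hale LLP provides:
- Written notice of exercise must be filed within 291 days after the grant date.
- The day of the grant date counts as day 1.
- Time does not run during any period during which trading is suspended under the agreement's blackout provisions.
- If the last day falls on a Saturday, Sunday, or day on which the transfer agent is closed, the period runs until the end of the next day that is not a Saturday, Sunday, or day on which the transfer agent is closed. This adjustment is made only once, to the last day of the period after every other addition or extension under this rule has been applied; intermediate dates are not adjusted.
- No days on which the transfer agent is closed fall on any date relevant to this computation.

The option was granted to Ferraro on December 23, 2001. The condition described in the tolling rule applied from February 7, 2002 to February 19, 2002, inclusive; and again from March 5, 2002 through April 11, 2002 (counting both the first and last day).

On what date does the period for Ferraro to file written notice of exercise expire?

November 29, 2002

Counting December 23, 2001 as day 1, day 291 is October 9, 2002.
From February 7, 2002 through February 19, 2002 inclusive is 13 days; tolling adds 13 days: October 9, 2002 + 13 days = October 22, 2002.
From March 5, 2002 through April 11, 2002 inclusive is 38 days; tolling adds 38 days: October 22, 2002 + 38 days = November 29, 2002.
November 29, 2002 is a Friday and not a day on which the transfer agent is closed, so no extension applies.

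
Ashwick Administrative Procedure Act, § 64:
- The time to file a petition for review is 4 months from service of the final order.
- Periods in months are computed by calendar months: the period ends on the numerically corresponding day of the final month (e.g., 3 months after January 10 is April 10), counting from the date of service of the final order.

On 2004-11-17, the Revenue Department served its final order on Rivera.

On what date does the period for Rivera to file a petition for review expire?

4 months after 2004-11-17 is March 17, 2005.

March 17, 2005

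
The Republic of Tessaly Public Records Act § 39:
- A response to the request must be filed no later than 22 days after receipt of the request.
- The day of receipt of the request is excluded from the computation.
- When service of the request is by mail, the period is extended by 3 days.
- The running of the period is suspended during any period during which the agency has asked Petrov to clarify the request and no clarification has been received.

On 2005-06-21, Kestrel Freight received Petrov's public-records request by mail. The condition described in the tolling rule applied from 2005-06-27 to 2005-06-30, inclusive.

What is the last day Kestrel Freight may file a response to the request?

July 20, 2005

22 days after 2005-06-21 is July 13, 2005.
Service was by mail, adding 3 days: July 13, 2005 + 3 days = July 16, 2005.
From June 27, 2005 through June 30, 2005 inclusive is 4 days; tolling adds 4 days: July 16, 2005 + 4 days = July 20, 2005.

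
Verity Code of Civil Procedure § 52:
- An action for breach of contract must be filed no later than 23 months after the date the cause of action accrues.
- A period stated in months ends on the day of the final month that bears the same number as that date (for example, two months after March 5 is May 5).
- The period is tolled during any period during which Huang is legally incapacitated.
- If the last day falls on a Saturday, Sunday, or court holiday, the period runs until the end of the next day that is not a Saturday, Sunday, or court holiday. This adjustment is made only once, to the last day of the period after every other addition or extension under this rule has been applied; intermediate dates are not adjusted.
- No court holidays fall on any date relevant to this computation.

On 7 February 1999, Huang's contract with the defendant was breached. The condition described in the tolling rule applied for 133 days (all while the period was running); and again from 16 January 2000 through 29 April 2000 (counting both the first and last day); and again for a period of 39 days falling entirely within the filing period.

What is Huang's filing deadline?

October 11, 2001

23 months after 7 February 1999 is January 7, 2001.
Tolling adds 133 days: January 7, 2001 + 133 days = May 20, 2001.
From January 16, 2000 through April 29, 2000 inclusive is 105 days; tolling adds 105 days: May 20, 2001 + 105 days = September 2, 2001.
Tolling adds 39 days: September 2, 2001 + 39 days = October 11, 2001.
October 11, 2001 is a Thursday and not a court holiday, so no extension applies.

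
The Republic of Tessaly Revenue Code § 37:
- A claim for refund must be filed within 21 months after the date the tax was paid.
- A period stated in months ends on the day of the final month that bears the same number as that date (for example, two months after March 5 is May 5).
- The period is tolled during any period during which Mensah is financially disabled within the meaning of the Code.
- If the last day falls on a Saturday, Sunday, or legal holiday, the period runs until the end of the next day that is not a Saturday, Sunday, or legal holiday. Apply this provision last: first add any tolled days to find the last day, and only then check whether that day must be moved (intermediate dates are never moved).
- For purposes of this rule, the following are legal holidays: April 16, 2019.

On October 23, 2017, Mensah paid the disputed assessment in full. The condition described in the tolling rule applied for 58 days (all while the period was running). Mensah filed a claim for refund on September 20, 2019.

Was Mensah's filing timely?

No

21 months after October 23, 2017 is July 23, 2019.
Tolling adds 58 days: July 23, 2019 + 58 days = September 19, 2019.
September 19, 2019 is a Thursday and not a legal holiday, so no extension applies.
The deadline is September 19, 2019; the filing on September 20, 2019 is after that date.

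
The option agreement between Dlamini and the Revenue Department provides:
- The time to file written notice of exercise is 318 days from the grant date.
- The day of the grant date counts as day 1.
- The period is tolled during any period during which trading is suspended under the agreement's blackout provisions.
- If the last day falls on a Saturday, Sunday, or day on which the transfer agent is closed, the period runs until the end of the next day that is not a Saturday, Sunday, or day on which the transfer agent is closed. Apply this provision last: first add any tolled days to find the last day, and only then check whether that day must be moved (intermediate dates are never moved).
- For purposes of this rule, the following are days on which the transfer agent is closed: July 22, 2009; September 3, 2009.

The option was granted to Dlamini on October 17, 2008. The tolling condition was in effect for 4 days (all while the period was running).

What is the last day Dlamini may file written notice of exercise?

Counting October 17, 2008 as day 1, day 318 is August 30, 2009.
Tolling adds 4 days: August 30, 2009 + 4 days = September 3, 2009.
September 3, 2009 is a listed holiday. The next qualifying day is September 4, 2009.

September 4, 2009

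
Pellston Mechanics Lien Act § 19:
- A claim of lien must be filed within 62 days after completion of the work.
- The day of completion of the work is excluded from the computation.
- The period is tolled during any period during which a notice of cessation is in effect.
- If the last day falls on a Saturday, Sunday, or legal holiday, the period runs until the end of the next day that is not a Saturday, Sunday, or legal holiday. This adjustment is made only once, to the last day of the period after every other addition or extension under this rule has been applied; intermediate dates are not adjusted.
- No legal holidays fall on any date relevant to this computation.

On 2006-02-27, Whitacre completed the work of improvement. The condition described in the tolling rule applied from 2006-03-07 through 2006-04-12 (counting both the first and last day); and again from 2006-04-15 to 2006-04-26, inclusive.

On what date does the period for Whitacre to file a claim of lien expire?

62 days after 2006-02-27 is April 30, 2006.
From March 7, 2006 through April 12, 2006 inclusive is 37 days; tolling adds 37 days: April 30, 2006 + 37 days = June 6, 2006.
From April 15, 2006 through April 26, 2006 inclusive is 12 days; tolling adds 12 days: June 6, 2006 + 12 days = June 18, 2006.
June 18, 2006 is Sunday. The next qualifying day is June 19, 2006.

June 19, 2006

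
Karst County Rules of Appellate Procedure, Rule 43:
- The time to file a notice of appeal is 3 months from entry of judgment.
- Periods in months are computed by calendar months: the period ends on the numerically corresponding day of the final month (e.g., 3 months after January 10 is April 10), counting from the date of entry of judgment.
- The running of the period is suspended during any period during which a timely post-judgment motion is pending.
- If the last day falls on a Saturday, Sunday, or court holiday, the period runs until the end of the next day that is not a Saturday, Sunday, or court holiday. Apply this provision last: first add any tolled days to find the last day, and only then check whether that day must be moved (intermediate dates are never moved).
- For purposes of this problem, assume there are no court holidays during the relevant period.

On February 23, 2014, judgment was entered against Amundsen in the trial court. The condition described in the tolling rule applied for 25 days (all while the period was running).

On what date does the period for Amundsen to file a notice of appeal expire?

June 17, 2014

3 months after February 23, 2014 is May 23, 2014.
Tolling adds 25 days: May 23, 2014 + 25 days = June 17, 2014.
June 17, 2014 is a Tuesday and not a court holiday, so no extension applies.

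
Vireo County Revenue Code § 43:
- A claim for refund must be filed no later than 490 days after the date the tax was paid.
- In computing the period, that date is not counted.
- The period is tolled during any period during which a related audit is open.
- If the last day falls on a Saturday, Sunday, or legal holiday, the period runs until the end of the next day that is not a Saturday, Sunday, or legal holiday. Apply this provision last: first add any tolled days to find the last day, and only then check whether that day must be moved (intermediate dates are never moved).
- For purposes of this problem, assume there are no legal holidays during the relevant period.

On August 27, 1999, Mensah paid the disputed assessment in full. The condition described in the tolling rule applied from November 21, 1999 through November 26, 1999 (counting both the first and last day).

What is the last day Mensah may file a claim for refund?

490 days after August 27, 1999 is December 29, 2000.
From November 21, 1999 through November 26, 1999 inclusive is 6 days; tolling adds 6 days: December 29, 2000 + 6 days = January 4, 2001.
January 4, 2001 is a Thursday and not a legal holiday, so no extension applies.

January 4, 2001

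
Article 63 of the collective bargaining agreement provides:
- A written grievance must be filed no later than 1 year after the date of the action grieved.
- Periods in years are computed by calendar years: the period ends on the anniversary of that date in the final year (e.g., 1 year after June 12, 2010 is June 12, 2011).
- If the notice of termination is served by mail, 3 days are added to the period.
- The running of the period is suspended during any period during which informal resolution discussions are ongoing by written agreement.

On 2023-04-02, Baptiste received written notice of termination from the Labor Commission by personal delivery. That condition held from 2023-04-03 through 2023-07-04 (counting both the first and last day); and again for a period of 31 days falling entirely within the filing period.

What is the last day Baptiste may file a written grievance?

August 4, 2024

1 year after 2023-04-02 is April 2, 2024.
Service was not by mail, so no mail extension applies.
From April 3, 2023 through July 4, 2023 inclusive is 93 days; tolling adds 93 days: April 2, 2024 + 93 days = July 4, 2024.
Tolling adds 31 days: July 4, 2024 + 31 days = August 4, 2024.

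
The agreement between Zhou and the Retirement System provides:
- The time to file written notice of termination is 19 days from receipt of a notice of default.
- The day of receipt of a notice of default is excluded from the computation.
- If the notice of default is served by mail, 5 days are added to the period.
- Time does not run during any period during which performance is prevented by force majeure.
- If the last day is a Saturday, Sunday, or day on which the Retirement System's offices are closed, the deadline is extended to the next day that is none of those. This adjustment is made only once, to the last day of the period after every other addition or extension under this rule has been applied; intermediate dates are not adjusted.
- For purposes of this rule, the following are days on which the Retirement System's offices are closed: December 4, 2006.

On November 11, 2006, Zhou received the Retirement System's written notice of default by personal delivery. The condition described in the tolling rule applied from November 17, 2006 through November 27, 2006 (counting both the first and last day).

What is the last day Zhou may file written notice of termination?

December 11, 2006

19 days after November 11, 2006 is November 30, 2006.
Service was not by mail, so no mail extension applies.
From November 17, 2006 through November 27, 2006 inclusive is 11 days; tolling adds 11 days: November 30, 2006 + 11 days = December 11, 2006.
December 11, 2006 is a Monday and not a day on which the Retirement System's offices are closed, so no extension applies.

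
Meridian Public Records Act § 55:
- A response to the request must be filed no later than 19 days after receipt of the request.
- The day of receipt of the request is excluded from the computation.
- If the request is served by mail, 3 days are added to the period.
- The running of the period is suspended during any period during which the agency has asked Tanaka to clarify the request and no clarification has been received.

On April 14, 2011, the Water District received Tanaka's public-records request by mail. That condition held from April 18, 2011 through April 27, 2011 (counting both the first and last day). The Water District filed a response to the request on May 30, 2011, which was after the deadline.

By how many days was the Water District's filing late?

14 days

19 days after April 14, 2011 is May 3, 2011.
Service was by mail, adding 3 days: May 3, 2011 + 3 days = May 6, 2011.
From April 18, 2011 through April 27, 2011 inclusive is 10 days; tolling adds 10 days: May 6, 2011 + 10 days = May 16, 2011.
The deadline is May 16, 2011; from May 16, 2011 to May 30, 2011 is 14 days.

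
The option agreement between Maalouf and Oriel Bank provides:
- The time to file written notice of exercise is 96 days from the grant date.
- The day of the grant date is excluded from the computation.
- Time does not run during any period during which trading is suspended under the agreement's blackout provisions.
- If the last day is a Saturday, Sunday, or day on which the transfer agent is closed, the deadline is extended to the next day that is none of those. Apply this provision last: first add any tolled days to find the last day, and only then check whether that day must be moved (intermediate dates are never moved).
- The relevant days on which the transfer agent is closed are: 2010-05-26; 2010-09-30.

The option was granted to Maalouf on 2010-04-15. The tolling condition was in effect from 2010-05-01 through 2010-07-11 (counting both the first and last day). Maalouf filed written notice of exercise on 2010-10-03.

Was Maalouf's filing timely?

No

96 days after 2010-04-15 is July 20, 2010.
From May 1, 2010 through July 11, 2010 inclusive is 72 days; tolling adds 72 days: July 20, 2010 + 72 days = September 30, 2010.
September 30, 2010 is a listed holiday. The next qualifying day is October 1, 2010.
The deadline is October 1, 2010; the filing on October 3, 2010 is after that date.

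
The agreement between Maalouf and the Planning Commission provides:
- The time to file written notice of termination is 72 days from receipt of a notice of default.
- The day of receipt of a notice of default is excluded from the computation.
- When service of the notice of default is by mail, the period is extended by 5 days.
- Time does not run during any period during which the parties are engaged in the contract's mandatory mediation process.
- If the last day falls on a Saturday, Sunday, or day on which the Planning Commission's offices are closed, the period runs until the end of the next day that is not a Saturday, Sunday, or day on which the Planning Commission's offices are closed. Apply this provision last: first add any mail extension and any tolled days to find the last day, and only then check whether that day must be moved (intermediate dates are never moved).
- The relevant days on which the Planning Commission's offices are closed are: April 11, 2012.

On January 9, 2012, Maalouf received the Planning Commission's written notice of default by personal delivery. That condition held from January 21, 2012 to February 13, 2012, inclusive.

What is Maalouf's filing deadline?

April 16, 2012

72 days after January 9, 2012 is March 21, 2012.
Service was not by mail, so no mail extension applies.
From January 21, 2012 through February 13, 2012 inclusive is 24 days; tolling adds 24 days: March 21, 2012 + 24 days = April 14, 2012.
April 14, 2012 is Saturday; April 15, 2012 is Sunday. The next qualifying day is April 16, 2012.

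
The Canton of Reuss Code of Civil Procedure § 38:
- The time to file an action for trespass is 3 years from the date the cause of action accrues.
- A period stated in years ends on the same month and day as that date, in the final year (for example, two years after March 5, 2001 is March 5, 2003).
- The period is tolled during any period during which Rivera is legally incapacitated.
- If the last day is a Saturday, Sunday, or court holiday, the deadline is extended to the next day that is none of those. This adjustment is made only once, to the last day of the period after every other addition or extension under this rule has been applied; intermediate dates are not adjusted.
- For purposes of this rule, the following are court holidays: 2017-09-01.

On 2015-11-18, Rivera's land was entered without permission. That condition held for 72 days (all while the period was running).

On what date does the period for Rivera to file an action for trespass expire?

January 29, 2019

3 years after 2015-11-18 is November 18, 2018.
Tolling adds 72 days: November 18, 2018 + 72 days = January 29, 2019.
January 29, 2019 is a Tuesday and not a court holiday, so no extension applies.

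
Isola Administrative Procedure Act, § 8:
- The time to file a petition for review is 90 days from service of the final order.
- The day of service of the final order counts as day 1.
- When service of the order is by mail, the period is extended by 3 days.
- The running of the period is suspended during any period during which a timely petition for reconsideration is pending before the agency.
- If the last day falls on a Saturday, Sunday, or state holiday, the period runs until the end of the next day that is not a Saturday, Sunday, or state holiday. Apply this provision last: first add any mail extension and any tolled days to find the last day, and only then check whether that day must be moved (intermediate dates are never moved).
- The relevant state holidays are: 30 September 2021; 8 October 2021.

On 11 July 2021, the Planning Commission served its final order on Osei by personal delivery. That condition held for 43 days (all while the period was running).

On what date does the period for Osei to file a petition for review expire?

Counting 11 July 2021 as day 1, day 90 is October 8, 2021.
Service was not by mail, so no mail extension applies.
Tolling adds 43 days: October 8, 2021 + 43 days = November 20, 2021.
November 20, 2021 is Saturday; November 21, 2021 is Sunday. The next qualifying day is November 22, 2021.

November 22, 2021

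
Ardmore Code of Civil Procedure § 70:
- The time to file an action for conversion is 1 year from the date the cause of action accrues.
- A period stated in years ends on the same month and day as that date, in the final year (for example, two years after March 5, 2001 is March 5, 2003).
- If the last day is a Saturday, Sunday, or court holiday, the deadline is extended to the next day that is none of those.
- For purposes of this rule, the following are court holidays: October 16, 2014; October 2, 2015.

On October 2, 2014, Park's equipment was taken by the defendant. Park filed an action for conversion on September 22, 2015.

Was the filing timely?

Yes

1 year after October 2, 2014 is October 2, 2015.
October 2, 2015 is a listed holiday; October 3, 2015 is Saturday; October 4, 2015 is Sunday. The next qualifying day is October 5, 2015.
The deadline is October 5, 2015; the filing on September 22, 2015 is on or before that date.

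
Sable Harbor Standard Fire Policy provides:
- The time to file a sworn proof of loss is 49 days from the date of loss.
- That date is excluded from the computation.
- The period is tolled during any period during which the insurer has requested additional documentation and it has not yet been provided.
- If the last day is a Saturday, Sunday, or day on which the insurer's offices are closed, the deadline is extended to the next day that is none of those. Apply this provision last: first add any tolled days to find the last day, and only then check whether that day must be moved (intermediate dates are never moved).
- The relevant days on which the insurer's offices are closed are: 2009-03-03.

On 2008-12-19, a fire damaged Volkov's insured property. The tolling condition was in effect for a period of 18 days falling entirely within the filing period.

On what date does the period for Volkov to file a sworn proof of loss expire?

February 24, 2009

49 days after 2008-12-19 is February 6, 2009.
Tolling adds 18 days: February 6, 2009 + 18 days = February 24, 2009.
February 24, 2009 is a Tuesday and not a day on which the insurer's offices are closed, so no extension applies.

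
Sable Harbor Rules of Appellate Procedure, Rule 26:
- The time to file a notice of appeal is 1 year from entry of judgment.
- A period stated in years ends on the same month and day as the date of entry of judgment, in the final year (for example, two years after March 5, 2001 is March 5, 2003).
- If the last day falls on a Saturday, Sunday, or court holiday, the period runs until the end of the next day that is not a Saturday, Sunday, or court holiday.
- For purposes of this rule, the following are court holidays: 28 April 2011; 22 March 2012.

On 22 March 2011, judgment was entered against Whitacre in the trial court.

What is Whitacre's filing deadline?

1 year after 22 March 2011 is March 22, 2012.
March 22, 2012 is a listed holiday. The next qualifying day is March 23, 2012.

March 23, 2012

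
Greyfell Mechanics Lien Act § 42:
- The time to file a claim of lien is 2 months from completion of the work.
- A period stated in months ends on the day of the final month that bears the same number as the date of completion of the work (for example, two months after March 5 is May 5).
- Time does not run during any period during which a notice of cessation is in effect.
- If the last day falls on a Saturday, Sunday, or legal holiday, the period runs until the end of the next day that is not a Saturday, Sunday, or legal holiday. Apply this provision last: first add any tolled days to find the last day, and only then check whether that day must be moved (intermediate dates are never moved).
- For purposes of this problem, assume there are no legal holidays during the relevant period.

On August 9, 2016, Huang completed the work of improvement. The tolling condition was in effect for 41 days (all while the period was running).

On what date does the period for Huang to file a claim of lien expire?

2 months after August 9, 2016 is October 9, 2016.
Tolling adds 41 days: October 9, 2016 + 41 days = November 19, 2016.
November 19, 2016 is Saturday; November 20, 2016 is Sunday. The next qualifying day is November 21, 2016.

November 21, 2016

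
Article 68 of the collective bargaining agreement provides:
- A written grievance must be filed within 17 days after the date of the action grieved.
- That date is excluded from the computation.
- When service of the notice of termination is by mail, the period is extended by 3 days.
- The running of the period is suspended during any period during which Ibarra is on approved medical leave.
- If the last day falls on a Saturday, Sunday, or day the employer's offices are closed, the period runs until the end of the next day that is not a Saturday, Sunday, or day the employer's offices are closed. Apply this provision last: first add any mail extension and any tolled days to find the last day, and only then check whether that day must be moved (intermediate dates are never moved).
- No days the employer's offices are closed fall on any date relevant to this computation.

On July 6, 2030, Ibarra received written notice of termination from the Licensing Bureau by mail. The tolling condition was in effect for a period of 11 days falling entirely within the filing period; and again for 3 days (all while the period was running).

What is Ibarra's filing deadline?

August 9, 2030

17 days after July 6, 2030 is July 23, 2030.
Service was by mail, adding 3 days: July 23, 2030 + 3 days = July 26, 2030.
Tolling adds 11 days: July 26, 2030 + 11 days = August 6, 2030.
Tolling adds 3 days: August 6, 2030 + 3 days = August 9, 2030.
August 9, 2030 is a Friday and not a day the employer's offices are closed, so no extension applies.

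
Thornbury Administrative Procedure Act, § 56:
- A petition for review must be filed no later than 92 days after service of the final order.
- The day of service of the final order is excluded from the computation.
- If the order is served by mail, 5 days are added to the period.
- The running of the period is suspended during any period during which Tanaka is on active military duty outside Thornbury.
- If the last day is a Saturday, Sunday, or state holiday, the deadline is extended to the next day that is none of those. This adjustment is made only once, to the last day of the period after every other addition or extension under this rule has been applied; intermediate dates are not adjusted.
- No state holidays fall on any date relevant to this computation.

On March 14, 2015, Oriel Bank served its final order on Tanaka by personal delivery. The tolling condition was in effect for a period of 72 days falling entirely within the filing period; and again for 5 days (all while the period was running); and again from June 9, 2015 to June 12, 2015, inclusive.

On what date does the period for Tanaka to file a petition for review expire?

92 days after March 14, 2015 is June 14, 2015.
Service was not by mail, so no mail extension applies.
Tolling adds 72 days: June 14, 2015 + 72 days = August 25, 2015.
Tolling adds 5 days: August 25, 2015 + 5 days = August 30, 2015.
From June 9, 2015 through June 12, 2015 inclusive is 4 days; tolling adds 4 days: August 30, 2015 + 4 days = September 3, 2015.
September 3, 2015 is a Thursday and not a state holiday, so no extension applies.

September 3, 2015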